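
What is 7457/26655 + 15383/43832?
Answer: 736889089/1168341960 ≈ 0.63071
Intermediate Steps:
7457/26655 + 15383/43832 = 736889089/1168341960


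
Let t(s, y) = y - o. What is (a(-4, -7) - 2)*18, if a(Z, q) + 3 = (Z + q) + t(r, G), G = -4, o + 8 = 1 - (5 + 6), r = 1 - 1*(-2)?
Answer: -36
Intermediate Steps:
r = 3 (r = 1 + 2 = 3)
o = -18 (o = -8 + (1 - (5 + 6)) = -8 + (1 - 1*11) = -8 + (1 - 11) = -8 - 10 = -18)
t(s, y) = 18 + y (t(s, y) = y - 1*(-18) = y + 18 = 18 + y)
a(Z, q) = 11 + Z + q (a(Z, q) = -3 + ((Z + q) + (18 - 4)) = -3 + ((Z + q) + 14) = -3 + (14 + Z + q) = 11 + Z + q)
(a(-4, -7) - 2)*18 = ((11 - 4 - 7) - 2)*18 = (0 - 2)*18 = -2*18 = -36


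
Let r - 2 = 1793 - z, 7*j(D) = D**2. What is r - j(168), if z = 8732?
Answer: -10969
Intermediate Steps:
j(D) = D**2/7
r = -6937 (r = 2 + (1793 - 1*8732) = 2 + (1793 - 8732) = 2 - 6939 = -6937)
r - j(168) = -6937 - 168**2/7 = -6937 - 28224/7 = -6937 - 1*4032 = -6937 - 4032 = -10969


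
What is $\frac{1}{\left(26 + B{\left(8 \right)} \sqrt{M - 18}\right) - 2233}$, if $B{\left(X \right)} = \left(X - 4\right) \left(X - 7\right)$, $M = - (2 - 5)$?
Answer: $- \frac{2207}{4871089} - \frac{4 i \sqrt{15}}{4871089} \approx -0.00045308 - 3.1804 \cdot 10^{-6} i$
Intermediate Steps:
$M = 3$ ($M = \left(-1\right) \left(-3\right) = 3$)
$B{\left(X \right)} = \left(-7 + X\right) \left(-4 + X\right)$ ($B{\left(X \right)} = \left(-4 + X\right) \left(-7 + X\right) = \left(-7 + X\right) \left(-4 + X\right)$)
$\frac{1}{\left(26 + B{\left(8 \right)} \sqrt{M - 18}\right) - 2233} = \frac{1}{\left(26 + \left(28 + 8^{2} - 88\right) \sqrt{3 - 18}\right) - 2233} = \frac{1}{\left(26 + \left(28 + 64 - 88\right) \sqrt{-15}\right) - 2233} = \frac{1}{\left(26 + 4 i \sqrt{15}\right) - 2233} = \frac{1}{-2207 + 4 i \sqrt{15}}$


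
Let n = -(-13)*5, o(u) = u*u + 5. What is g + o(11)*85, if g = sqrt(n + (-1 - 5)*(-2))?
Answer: 10710 + sqrt(77) ≈ 10719.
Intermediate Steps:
o(u) = 5 + u**2 (o(u) = u**2 + 5 = 5 + u**2)
n = 65 (n = -1*(-65) = 65)
g = sqrt(77) (g = sqrt(65 + (-1 - 5)*(-2)) = sqrt(65 - 6*(-2)) = sqrt(65 + 12) = sqrt(77) ≈ 8.7750)
g + o(11)*85 = sqrt(77) + (5 + 11**2)*85 = sqrt(77) + (5 + 121)*85 = sqrt(77) + 126*85 = sqrt(77) + 10710 = 10710 + sqrt(77)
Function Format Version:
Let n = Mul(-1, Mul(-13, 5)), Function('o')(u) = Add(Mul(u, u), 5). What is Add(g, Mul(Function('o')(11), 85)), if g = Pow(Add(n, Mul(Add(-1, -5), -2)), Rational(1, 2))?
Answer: Add(10710, Pow(77, Rational(1, 2))) ≈ 10719.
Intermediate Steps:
Function('o')(u) = Add(5, Pow(u, 2)) (Function('o')(u) = Add(Pow(u, 2), 5) = Add(5, Pow(u, 2)))
n = 65 (n = Mul(-1, -65) = 65)
g = Pow(77, Rational(1, 2)) (g = Pow(Add(65, Mul(Add(-1, -5), -2)), Rational(1, 2)) = Pow(Add(65, Mul(-6, -2)), Rational(1, 2)) = Pow(Add(65, 12), Rational(1, 2)) = Pow(77, Rational(1, 2)) ≈ 8.7750)
Add(g, Mul(Function('o')(11), 85)) = Add(Pow(77, Rational(1, 2)), Mul(Add(5, Pow(11, 2)), 85)) = Add(Pow(77, Rational(1, 2)), Mul(Add(5, 121), 85)) = Add(Pow(77, Rational(1, 2)), Mul(126, 85)) = Add(Pow(77, Rational(1, 2)), 10710) = Add(10710, Pow(77, Rational(1, 2)))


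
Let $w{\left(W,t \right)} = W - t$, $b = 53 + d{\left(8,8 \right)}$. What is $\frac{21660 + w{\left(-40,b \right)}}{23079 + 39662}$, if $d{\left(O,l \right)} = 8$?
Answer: $\frac{21559}{62741} \approx 0.34362$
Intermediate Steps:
$b = 61$ ($b = 53 + 8 = 61$)
$\frac{21660 + w{\left(-40,b \right)}}{23079 + 39662} = \frac{21660 - 101}{23079 + 39662} = \frac{21660 - 101}{62741} = \left(21660 - 101\right) \frac{1}{62741} = 21559 \cdot \frac{1}{62741} = \frac{21559}{62741}$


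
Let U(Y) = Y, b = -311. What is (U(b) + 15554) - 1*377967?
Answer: -362724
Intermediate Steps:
(U(b) + 15554) - 1*377967 = (-311 + 15554) - 1*377967 = 15243 - 377967 = -362724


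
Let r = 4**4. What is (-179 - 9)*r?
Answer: -48128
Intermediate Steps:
r = 256
(-179 - 9)*r = (-179 - 9)*256 = -188*256 = -48128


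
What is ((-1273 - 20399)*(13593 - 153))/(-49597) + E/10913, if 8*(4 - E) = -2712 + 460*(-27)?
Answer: 6357483709907/1082504122 ≈ 5872.9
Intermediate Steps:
E = 3791/2 (E = 4 - (-2712 + 460*(-27))/8 = 4 - (-2712 - 12420)/8 = 4 - 1/8*(-15132) = 4 + 3783/2 = 3791/2 ≈ 1895.5)
((-1273 - 20399)*(13593 - 153))/(-49597) + E/10913 = ((-1273 - 20399)*(13593 - 153))/(-49597) + (3791/2)/10913 = -21672*13440*(-1/49597) + (3791/2)*(1/10913) = -291271680*(-1/49597) + 3791/21826 = 291271680/49597 + 3791/21826 = 6357483709907/1082504122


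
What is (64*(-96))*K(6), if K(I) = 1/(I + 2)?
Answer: -768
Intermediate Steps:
K(I) = 1/(2 + I)
(64*(-96))*K(6) = (64*(-96))/(2 + 6) = -6144/8 = -6144*⅛ = -768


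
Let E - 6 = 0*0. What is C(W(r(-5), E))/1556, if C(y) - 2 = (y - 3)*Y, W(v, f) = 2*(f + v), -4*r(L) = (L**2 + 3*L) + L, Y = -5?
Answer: -61/3112 ≈ -0.019602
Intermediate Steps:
r(L) = -L - L**2/4 (r(L) = -((L**2 + 3*L) + L)/4 = -(L**2 + 4*L)/4 = -L - L**2/4)
E = 6 (E = 6 + 0*0 = 6 + 0 = 6)
W(v, f) = 2*f + 2*v
C(y) = 17 - 5*y (C(y) = 2 + (y - 3)*(-5) = 2 + (-3 + y)*(-5) = 2 + (15 - 5*y) = 17 - 5*y)
C(W(r(-5), E))/1556 = (17 - 5*(2*6 + 2*(-1/4*(-5)*(4 - 5))))/1556 = (17 - 5*(12 + 2*(-1/4*(-5)*(-1))))*(1/1556) = (17 - 5*(12 + 2*(-5/4)))*(1/1556) = (17 - 5*(12 - 5/2))*(1/1556) = (17 - 5*19/2)*(1/1556) = (17 - 95/2)*(1/1556) = -61/2*1/1556 = -61/3112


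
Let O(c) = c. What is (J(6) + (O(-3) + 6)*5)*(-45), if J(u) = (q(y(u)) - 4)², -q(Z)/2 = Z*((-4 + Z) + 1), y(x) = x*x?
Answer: -254898675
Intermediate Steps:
y(x) = x²
q(Z) = -2*Z*(-3 + Z) (q(Z) = -2*Z*((-4 + Z) + 1) = -2*Z*(-3 + Z))
J(u) = (-4 + 2*u²*(3 - u²))² (J(u) = (2*u²*(3 - u²) - 4)² = (-4 + 2*u²*(3 - u²))²)
(J(6) + (O(-3) + 6)*5)*(-45) = (4*(2 + 6²*(-3 + 6²))² + (-3 + 6)*5)*(-45) = (4*(2 + 36*(-3 + 36))² + 3*5)*(-45) = (4*(2 + 36*33)² + 15)*(-45) = (4*(2 + 1188)² + 15)*(-45) = (4*1190² + 15)*(-45) = (4*1416100 + 15)*(-45) = (5664400 + 15)*(-45) = 5664415*(-45) = -254898675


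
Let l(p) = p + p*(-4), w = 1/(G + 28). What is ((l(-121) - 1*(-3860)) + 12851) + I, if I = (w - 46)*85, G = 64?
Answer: 1211173/92 ≈ 13165.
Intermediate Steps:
w = 1/92 (w = 1/(64 + 28) = 1/92 ≈ 0.010870)
l(p) = -3*p (l(p) = p - 4*p = -3*p)
I = -359635/92 (I = (1/92 - 46)*85 = -4231/92*85 = -359635/92 ≈ -3909.1)
((l(-121) - 1*(-3860)) + 12851) + I = ((-3*(-121) - 1*(-3860)) + 12851) - 359635/92 = ((363 + 3860) + 12851) - 359635/92 = (4223 + 12851) - 359635/92 = 17074 - 359635/92 = 1211173/92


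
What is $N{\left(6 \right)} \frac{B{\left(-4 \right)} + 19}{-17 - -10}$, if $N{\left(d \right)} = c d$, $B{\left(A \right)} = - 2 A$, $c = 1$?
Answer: $- \frac{162}{7} \approx -23.143$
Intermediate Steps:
$N{\left(d \right)} = d$ ($N{\left(d \right)} = 1 d = d$)
$N{\left(6 \right)} \frac{B{\left(-4 \right)} + 19}{-17 - -10} = 6 \frac{\left(-2\right) \left(-4\right) + 19}{-17 - -10} = 6 \frac{8 + 19}{-17 + 10} = 6 \frac{27}{-7} = 6 \cdot 27 \left(- \frac{1}{7}\right) = 6 \left(- \frac{27}{7}\right) = - \frac{162}{7}$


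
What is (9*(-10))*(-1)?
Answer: 90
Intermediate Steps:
(9*(-10))*(-1) = -90*(-1) = 90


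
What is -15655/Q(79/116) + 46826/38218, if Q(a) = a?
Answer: -34699712193/1509611 ≈ -22986.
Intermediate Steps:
-15655/Q(79/116) + 46826/38218 = -15655/(79/116) + 46826/38218 = -15655/(79*(1/116)) + 46826*(1/38218) = -15655/79/116 + 23413/19109 = -15655*116/79 + 23413/19109 = -1815980/79 + 23413/19109 = -34699712193/1509611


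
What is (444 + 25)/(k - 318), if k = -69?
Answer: -469/387 ≈ -1.2119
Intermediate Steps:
(444 + 25)/(k - 318) = (444 + 25)/(-69 - 318) = 469/(-387) = 469*(-1/387) = -469/387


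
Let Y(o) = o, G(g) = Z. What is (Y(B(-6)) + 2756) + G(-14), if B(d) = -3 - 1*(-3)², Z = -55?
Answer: 2689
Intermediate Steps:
G(g) = -55
B(d) = -12 (B(d) = -3 - 1*9 = -3 - 9 = -12)
(Y(B(-6)) + 2756) + G(-14) = (-12 + 2756) - 55 = 2744 - 55 = 2689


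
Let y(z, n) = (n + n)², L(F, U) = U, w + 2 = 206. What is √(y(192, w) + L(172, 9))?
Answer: 3*√18497 ≈ 408.01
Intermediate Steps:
w = 204 (w = -2 + 206 = 204)
y(z, n) = 4*n² (y(z, n) = (2*n)² = 4*n²)
√(y(192, w) + L(172, 9)) = √(4*204² + 9) = √(4*41616 + 9) = √(166464 + 9) = √166473 = 3*√18497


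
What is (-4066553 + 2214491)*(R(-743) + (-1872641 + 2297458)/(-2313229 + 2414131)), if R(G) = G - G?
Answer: -131131237109/16817 ≈ -7.7975e+6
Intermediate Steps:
R(G) = 0
(-4066553 + 2214491)*(R(-743) + (-1872641 + 2297458)/(-2313229 + 2414131)) = (-4066553 + 2214491)*(0 + (-1872641 + 2297458)/(-2313229 + 2414131)) = -1852062*(0 + 424817/100902) = -1852062*424817/100902 = -131131237109/16817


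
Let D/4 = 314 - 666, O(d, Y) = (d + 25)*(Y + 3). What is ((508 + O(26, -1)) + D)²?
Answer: 636804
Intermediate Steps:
O(d, Y) = (3 + Y)*(25 + d) (O(d, Y) = (25 + d)*(3 + Y) = (3 + Y)*(25 + d))
D = -1408 (D = 4*(314 - 666) = 4*(-352) = -1408)
((508 + O(26, -1)) + D)² = ((508 + (75 + 3*26 + 25*(-1) - 1*26)) - 1408)² = ((508 + (75 + 78 - 25 - 26)) - 1408)² = ((508 + 102) - 1408)² = (610 - 1408)² = (-798)² = 636804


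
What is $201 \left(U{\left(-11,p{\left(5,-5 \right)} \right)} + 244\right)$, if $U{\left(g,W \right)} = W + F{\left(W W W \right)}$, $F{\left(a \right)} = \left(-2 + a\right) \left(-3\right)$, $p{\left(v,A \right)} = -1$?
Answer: $50652$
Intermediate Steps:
$F{\left(a \right)} = 6 - 3 a$
$U{\left(g,W \right)} = 6 + W - 3 W^{3}$ ($U{\left(g,W \right)} = W - \left(-6 + 3 W W W\right) = W - \left(-6 + 3 W^{2} W\right) = W - \left(-6 + 3 W^{3}\right) = 6 + W - 3 W^{3}$)
$201 \left(U{\left(-11,p{\left(5,-5 \right)} \right)} + 244\right) = 201 \left(\left(6 - 1 - 3 \left(-1\right)^{3}\right) + 244\right) = 201 \left(\left(6 - 1 - -3\right) + 244\right) = 201 \left(\left(6 - 1 + 3\right) + 244\right) = 201 \left(8 + 244\right) = 201 \cdot 252 = 50652$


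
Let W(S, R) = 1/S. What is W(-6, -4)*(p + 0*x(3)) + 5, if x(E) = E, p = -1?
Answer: 31/6 ≈ 5.1667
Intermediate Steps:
W(-6, -4)*(p + 0*x(3)) + 5 = (-1 + 0*3)/(-6) + 5 = -(-1 + 0)/6 + 5 = -⅙*(-1) + 5 = ⅙ + 5 = 31/6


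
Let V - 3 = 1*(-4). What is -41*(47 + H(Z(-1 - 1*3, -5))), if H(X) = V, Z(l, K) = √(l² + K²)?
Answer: -1886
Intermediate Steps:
V = -1 (V = 3 + 1*(-4) = 3 - 4 = -1)
Z(l, K) = √(K² + l²)
H(X) = -1
-41*(47 + H(Z(-1 - 1*3, -5))) = -41*(47 - 1) = -41*46 = -1886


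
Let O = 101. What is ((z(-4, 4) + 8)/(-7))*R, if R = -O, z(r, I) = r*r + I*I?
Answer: 4040/7 ≈ 577.14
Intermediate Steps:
z(r, I) = I**2 + r**2 (z(r, I) = r**2 + I**2 = I**2 + r**2)
R = -101 (R = -1*101 = -101)
((z(-4, 4) + 8)/(-7))*R = (((4**2 + (-4)**2) + 8)/(-7))*(-101) = (((16 + 16) + 8)*(-1/7))*(-101) = ((32 + 8)*(-1/7))*(-101) = (40*(-1/7))*(-101) = -40/7*(-101) = 4040/7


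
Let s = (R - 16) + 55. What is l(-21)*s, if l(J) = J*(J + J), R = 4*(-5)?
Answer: 16758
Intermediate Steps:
R = -20
l(J) = 2*J² (l(J) = J*(2*J) = 2*J²)
s = 19 (s = (-20 - 16) + 55 = -36 + 55 = 19)
l(-21)*s = (2*(-21)²)*19 = (2*441)*19 = 882*19 = 16758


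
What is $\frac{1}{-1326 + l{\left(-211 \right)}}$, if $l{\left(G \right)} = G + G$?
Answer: $- \frac{1}{1748} \approx -0.00057208$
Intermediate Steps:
$l{\left(G \right)} = 2 G$
$\frac{1}{-1326 + l{\left(-211 \right)}} = \frac{1}{-1326 + 2 \left(-211\right)} = \frac{1}{-1326 - 422} = \frac{1}{-1748} = - \frac{1}{1748}$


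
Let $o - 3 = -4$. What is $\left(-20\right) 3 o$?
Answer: $60$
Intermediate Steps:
$o = -1$ ($o = 3 - 4 = -1$)
$\left(-20\right) 3 o = \left(-20\right) 3 \left(-1\right) = \left(-60\right) \left(-1\right) = 60$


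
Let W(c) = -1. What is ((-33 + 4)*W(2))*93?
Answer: 2697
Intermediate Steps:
((-33 + 4)*W(2))*93 = ((-33 + 4)*(-1))*93 = -29*(-1)*93 = 29*93 = 2697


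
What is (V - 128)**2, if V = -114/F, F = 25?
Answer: 10982596/625 ≈ 17572.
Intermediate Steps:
V = -114/25 ≈ -4.5600
(V - 128)**2 = (-114/25 - 128)**2 = (-3314/25)**2 = 10982596/625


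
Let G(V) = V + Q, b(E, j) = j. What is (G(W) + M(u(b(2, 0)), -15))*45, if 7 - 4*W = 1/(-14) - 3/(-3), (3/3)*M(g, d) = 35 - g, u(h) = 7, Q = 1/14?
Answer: 74565/56 ≈ 1331.5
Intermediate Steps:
Q = 1/14 ≈ 0.071429
M(g, d) = 35 - g
W = 85/56 (W = 7/4 - (1/(-14) - 3/(-3))/4 = 7/4 - (1*(-1/14) - 3*(-⅓))/4 = 7/4 - (-1/14 + 1)/4 = 7/4 - ¼*13/14 = 7/4 - 13/56 = 85/56 ≈ 1.5179)
G(V) = 1/14 + V (G(V) = V + 1/14 = 1/14 + V)
(G(W) + M(u(b(2, 0)), -15))*45 = ((1/14 + 85/56) + (35 - 1*7))*45 = (89/56 + (35 - 7))*45 = (89/56 + 28)*45 = (1657/56)*45 = 74565/56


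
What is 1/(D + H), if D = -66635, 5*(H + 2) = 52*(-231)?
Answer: -5/345197 ≈ -1.4484e-5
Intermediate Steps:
H = -12022/5 (H = -2 + (52*(-231))/5 = -2 + (1/5)*(-12012) = -2 - 12012/5 = -12022/5 ≈ -2404.4)
1/(D + H) = 1/(-66635 - 12022/5) = 1/(-345197/5) = -5/345197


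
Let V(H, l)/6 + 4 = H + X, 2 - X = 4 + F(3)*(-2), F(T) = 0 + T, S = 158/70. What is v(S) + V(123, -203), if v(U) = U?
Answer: 25909/35 ≈ 740.26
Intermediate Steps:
S = 79/35 (S = 158*(1/70) = 79/35 ≈ 2.2571)
F(T) = T
X = 4 (X = 2 - (4 + 3*(-2)) = 2 - (4 - 6) = 2 - 1*(-2) = 2 + 2 = 4)
V(H, l) = 6*H (V(H, l) = -24 + 6*(H + 4) = -24 + 6*(4 + H) = -24 + (24 + 6*H) = 6*H)
v(S) + V(123, -203) = 79/35 + 6*123 = 79/35 + 738 = 25909/35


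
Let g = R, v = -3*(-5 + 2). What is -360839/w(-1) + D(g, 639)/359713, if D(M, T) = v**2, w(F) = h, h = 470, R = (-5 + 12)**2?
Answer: -129798441137/169065110 ≈ -767.74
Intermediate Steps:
v = 9 (v = -3*(-3) = 9)
R = 49 (R = 7**2 = 49)
g = 49
w(F) = 470
D(M, T) = 81 (D(M, T) = 9**2 = 81)
-360839/w(-1) + D(g, 639)/359713 = -360839/470 + 81/359713 = -129798441137/169065110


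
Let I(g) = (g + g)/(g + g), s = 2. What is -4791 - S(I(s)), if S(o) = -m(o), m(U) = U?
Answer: -4790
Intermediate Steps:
I(g) = 1 (I(g) = (2*g)/((2*g)) = (2*g)*(1/(2*g)) = 1)
S(o) = -o
-4791 - S(I(s)) = -4791 - (-1) = -4791 - 1*(-1) = -4791 + 1 = -4790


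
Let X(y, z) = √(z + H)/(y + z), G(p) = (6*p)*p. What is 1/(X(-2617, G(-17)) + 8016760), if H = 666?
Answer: 156264489691/1252734910375221100 + 883*√6/2505469820750442200 ≈ 1.2474e-7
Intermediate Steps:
G(p) = 6*p²
X(y, z) = √(666 + z)/(y + z) (X(y, z) = √(z + 666)/(y + z) = √(666 + z)/(y + z))
1/(X(-2617, G(-17)) + 8016760) = 1/(√(666 + 6*(-17)²)/(-2617 + 6*(-17)²) + 8016760) = 1/(√(666 + 6*289)/(-2617 + 6*289) + 8016760) = 1/(√(666 + 1734)/(-2617 + 1734) + 8016760) = 1/(√2400/(-883) + 8016760) = 1/((20*√6)*(-1/883) + 8016760) = 1/(-20*√6/883 + 8016760) = 1/(8016760 - 20*√6/883)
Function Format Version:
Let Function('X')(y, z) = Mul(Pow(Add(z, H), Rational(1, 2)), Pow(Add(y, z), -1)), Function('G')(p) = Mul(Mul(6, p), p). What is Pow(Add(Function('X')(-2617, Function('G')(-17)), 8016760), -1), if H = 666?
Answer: Add(Rational(156264489691, 1252734910375221100), Mul(Rational(883, 2505469820750442200), Pow(6, Rational(1, 2)))) ≈ 1.2474e-7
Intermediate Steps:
Function('G')(p) = Mul(6, Pow(p, 2))
Function('X')(y, z) = Mul(Pow(Add(666, z), Rational(1, 2)), Pow(Add(y, z), -1)) (Function('X')(y, z) = Mul(Pow(Add(z, 666), Rational(1, 2)), Pow(Add(y, z), -1)) = Mul(Pow(Add(666, z), Rational(1, 2)), Pow(Add(y, z), -1)))
Pow(Add(Function('X')(-2617, Function('G')(-17)), 8016760), -1) = Pow(Add(Mul(Pow(Add(666, Mul(6, Pow(-17, 2))), Rational(1, 2)), Pow(Add(-2617, Mul(6, Pow(-17, 2))), -1)), 8016760), -1) = Pow(Add(Mul(Pow(Add(666, Mul(6, 289)), Rational(1, 2)), Pow(Add(-2617, Mul(6, 289)), -1)), 8016760), -1) = Pow(Add(Mul(Pow(Add(666, 1734), Rational(1, 2)), Pow(Add(-2617, 1734), -1)), 8016760), -1) = Pow(Add(Mul(Pow(2400, Rational(1, 2)), Pow(-883, -1)), 8016760), -1) = Pow(Add(Mul(Mul(20, Pow(6, Rational(1, 2))), Rational(-1, 883)), 8016760), -1) = Pow(Add(Mul(Rational(-20, 883), Pow(6, Rational(1, 2))), 8016760), -1) = Pow(Add(8016760, Mul(Rational(-20, 883), Pow(6, Rational(1, 2)))), -1)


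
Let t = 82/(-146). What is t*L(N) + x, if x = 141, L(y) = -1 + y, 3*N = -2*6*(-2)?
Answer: 10006/73 ≈ 137.07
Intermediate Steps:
t = -41/73 (t = 82*(-1/146) = -41/73 ≈ -0.56164)
N = 8 (N = (-2*6*(-2))/3 = (-12*(-2))/3 = (1/3)*24 = 8)
t*L(N) + x = -41*(-1 + 8)/73 + 141 = -41/73*7 + 141 = -287/73 + 141 = 10006/73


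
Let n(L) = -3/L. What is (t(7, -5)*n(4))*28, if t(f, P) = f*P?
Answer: 735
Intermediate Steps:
t(f, P) = P*f
(t(7, -5)*n(4))*28 = ((-5*7)*(-3/4))*28 = -(-105)/4*28 = -35*(-¾)*28 = (105/4)*28 = 735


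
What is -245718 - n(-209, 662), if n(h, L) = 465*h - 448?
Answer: -148085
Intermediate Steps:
n(h, L) = -448 + 465*h
-245718 - n(-209, 662) = -245718 - (-448 + 465*(-209)) = -245718 - (-448 - 97185) = -245718 - 1*(-97633) = -245718 + 97633 = -148085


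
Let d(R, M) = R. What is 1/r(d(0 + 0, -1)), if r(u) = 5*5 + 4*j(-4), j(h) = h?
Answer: ⅑ ≈ 0.11111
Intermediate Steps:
r(u) = 9 (r(u) = 5*5 + 4*(-4) = 25 - 16 = 9)
1/r(d(0 + 0, -1)) = 1/9 = ⅑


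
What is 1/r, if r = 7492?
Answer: 1/7492 ≈ 0.00013348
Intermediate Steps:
1/r = 1/7492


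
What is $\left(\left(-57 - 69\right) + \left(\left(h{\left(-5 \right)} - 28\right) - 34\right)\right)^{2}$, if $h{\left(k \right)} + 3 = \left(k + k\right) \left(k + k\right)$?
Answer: $8281$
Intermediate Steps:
$h{\left(k \right)} = -3 + 4 k^{2}$ ($h{\left(k \right)} = -3 + \left(k + k\right) \left(k + k\right) = -3 + 2 k 2 k = -3 + 4 k^{2}$)
$\left(\left(-57 - 69\right) + \left(\left(h{\left(-5 \right)} - 28\right) - 34\right)\right)^{2} = \left(\left(-57 - 69\right) - -35\right)^{2} = \left(-126 + \left(\left(\left(-3 + 4 \cdot 25\right) - 28\right) - 34\right)\right)^{2} = \left(-126 + \left(\left(\left(-3 + 100\right) - 28\right) - 34\right)\right)^{2} = \left(-126 + \left(\left(97 - 28\right) - 34\right)\right)^{2} = \left(-126 + \left(69 - 34\right)\right)^{2} = \left(-126 + 35\right)^{2} = \left(-91\right)^{2} = 8281$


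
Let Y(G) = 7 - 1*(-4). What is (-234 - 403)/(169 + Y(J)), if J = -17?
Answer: -637/180 ≈ -3.5389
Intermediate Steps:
Y(G) = 11 (Y(G) = 7 + 4 = 11)
(-234 - 403)/(169 + Y(J)) = (-234 - 403)/(169 + 11) = -637/180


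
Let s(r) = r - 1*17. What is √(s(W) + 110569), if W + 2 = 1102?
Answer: 2*√27913 ≈ 334.14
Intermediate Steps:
W = 1100 (W = -2 + 1102 = 1100)
s(r) = -17 + r (s(r) = r - 17 = -17 + r)
√(s(W) + 110569) = √((-17 + 1100) + 110569) = √(1083 + 110569) = √111652 = 2*√27913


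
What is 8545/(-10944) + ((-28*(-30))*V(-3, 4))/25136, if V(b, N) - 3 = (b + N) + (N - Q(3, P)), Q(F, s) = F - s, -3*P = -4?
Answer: -9785315/17193024 ≈ -0.56914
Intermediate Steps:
P = 4/3 (P = -⅓*(-4) = 4/3 ≈ 1.3333)
V(b, N) = 4/3 + b + 2*N (V(b, N) = 3 + ((b + N) + (N - (3 - 1*4/3))) = 3 + ((N + b) + (N - (3 - 4/3))) = 3 + ((N + b) + (N - 1*5/3)) = 3 + ((N + b) + (N - 5/3)) = 3 + ((N + b) + (-5/3 + N)) = 3 + (-5/3 + b + 2*N) = 4/3 + b + 2*N)
8545/(-10944) + ((-28*(-30))*V(-3, 4))/25136 = 8545/(-10944) + ((-28*(-30))*(4/3 - 3 + 2*4))/25136 = 8545*(-1/10944) + (840*(4/3 - 3 + 8))*(1/25136) = -8545/10944 + (840*(19/3))*(1/25136) = -8545/10944 + 5320*(1/25136) = -8545/10944 + 665/3142 = -9785315/17193024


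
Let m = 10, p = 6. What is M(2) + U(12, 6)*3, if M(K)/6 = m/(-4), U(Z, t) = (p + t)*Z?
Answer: 417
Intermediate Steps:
U(Z, t) = Z*(6 + t) (U(Z, t) = (6 + t)*Z = Z*(6 + t))
M(K) = -15 (M(K) = 6*(10/(-4)) = 6*(10*(-1/4)) = 6*(-5/2) = -15)
M(2) + U(12, 6)*3 = -15 + (12*(6 + 6))*3 = -15 + (12*12)*3 = -15 + 144*3 = -15 + 432 = 417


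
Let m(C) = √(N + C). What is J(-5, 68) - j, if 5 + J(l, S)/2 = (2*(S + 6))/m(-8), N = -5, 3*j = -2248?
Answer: 2218/3 - 296*I*√13/13 ≈ 739.33 - 82.096*I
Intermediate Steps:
j = -2248/3 (j = (⅓)*(-2248) = -2248/3 ≈ -749.33)
m(C) = √(-5 + C)
J(l, S) = -10 - 2*I*√13*(12 + 2*S)/13 (J(l, S) = -10 + 2*((2*(S + 6))/(√(-5 - 8))) = -10 + 2*((2*(6 + S))/(√(-13))) = -10 + 2*((12 + 2*S)/((I*√13))) = -10 + 2*((12 + 2*S)*(-I*√13/13)) = -10 + 2*(-I*√13*(12 + 2*S)/13) = -10 - 2*I*√13*(12 + 2*S)/13)
J(-5, 68) - j = 2*I*√13*(-12 - 2*68 + 5*I*√13)/13 - 1*(-2248/3) = 2*I*√13*(-12 - 136 + 5*I*√13)/13 + 2248/3 = 2*I*√13*(-148 + 5*I*√13)/13 + 2248/3 = 2248/3 + 2*I*√13*(-148 + 5*I*√13)/13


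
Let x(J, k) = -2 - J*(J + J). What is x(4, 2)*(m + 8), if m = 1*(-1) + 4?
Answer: -374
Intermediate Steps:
m = 3 (m = -1 + 4 = 3)
x(J, k) = -2 - 2*J² (x(J, k) = -2 - J*2*J = -2 - 2*J²)
x(4, 2)*(m + 8) = (-2 - 2*4²)*(3 + 8) = (-2 - 2*16)*11 = (-2 - 32)*11 = -34*11 = -374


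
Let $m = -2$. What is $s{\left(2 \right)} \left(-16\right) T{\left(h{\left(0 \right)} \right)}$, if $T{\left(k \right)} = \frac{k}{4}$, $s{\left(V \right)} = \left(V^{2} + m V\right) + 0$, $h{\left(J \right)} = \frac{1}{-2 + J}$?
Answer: $0$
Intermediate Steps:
$s{\left(V \right)} = V^{2} - 2 V$ ($s{\left(V \right)} = \left(V^{2} - 2 V\right) + 0 = V^{2} - 2 V$)
$T{\left(k \right)} = \frac{k}{4}$ ($T{\left(k \right)} = k \frac{1}{4} = \frac{k}{4}$)
$s{\left(2 \right)} \left(-16\right) T{\left(h{\left(0 \right)} \right)} = 2 \left(-2 + 2\right) \left(-16\right) \frac{1}{4 \left(-2 + 0\right)} = 2 \cdot 0 \left(-16\right) \frac{1}{4 \left(-2\right)} = 0 \left(-16\right) \frac{1}{4} \left(- \frac{1}{2}\right) = 0 \left(- \frac{1}{8}\right) = 0$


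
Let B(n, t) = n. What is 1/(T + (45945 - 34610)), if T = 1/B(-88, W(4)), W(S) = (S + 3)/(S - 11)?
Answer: 88/997479 ≈ 8.8222e-5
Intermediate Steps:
W(S) = (3 + S)/(-11 + S)
T = -1/88 (T = 1/(-88) = -1/88 ≈ -0.011364)
1/(T + (45945 - 34610)) = 1/(-1/88 + (45945 - 34610)) = 1/(-1/88 + 11335) = 1/(997479/88) = 88/997479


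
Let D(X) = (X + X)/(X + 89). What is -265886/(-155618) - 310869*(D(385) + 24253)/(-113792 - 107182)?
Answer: 594232005698750/17414198863 ≈ 34123.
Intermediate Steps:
D(X) = 2*X/(89 + X) (D(X) = (2*X)/(89 + X) = 2*X/(89 + X))
-265886/(-155618) - 310869*(D(385) + 24253)/(-113792 - 107182) = -265886/(-155618) - 310869*(2*385/(89 + 385) + 24253)/(-113792 - 107182) = -265886*(-1/155618) - 310869*(2*385/474 + 24253)/(-220974) = 132943/77809 - 310869*(2*385*(1/474) + 24253)*(-1/220974) = 132943/77809 - 310869*(385/237 + 24253)*(-1/220974) = 132943/77809 - 310869*(5748346/237)*(-1/220974) = 132943/77809 - 310869/(1/(-2874173/26185419)) = 132943/77809 - 310869/(-26185419/2874173) = 132943/77809 - 310869*(-2874173/26185419) = 132943/77809 + 7636677661/223807 = 594232005698750/17414198863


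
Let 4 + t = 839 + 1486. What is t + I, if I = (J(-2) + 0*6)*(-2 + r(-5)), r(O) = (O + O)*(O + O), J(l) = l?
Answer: 2125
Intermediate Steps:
r(O) = 4*O² (r(O) = (2*O)*(2*O) = 4*O²)
I = -196 (I = (-2 + 0*6)*(-2 + 4*(-5)²) = (-2 + 0)*(-2 + 4*25) = -2*(-2 + 100) = -2*98 = -196)
t = 2321 (t = -4 + (839 + 1486) = -4 + 2325 = 2321)
t + I = 2321 - 196 = 2125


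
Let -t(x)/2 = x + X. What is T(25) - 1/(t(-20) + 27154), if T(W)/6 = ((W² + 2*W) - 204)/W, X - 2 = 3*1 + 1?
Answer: 76816307/679550 ≈ 113.04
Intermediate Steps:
X = 6 (X = 2 + (3*1 + 1) = 2 + (3 + 1) = 2 + 4 = 6)
t(x) = -12 - 2*x (t(x) = -2*(x + 6) = -2*(6 + x) = -12 - 2*x)
T(W) = 6*(-204 + W² + 2*W)/W (T(W) = 6*(((W² + 2*W) - 204)/W) = 6*((-204 + W² + 2*W)/W) = 6*(-204 + W² + 2*W)/W)
T(25) - 1/(t(-20) + 27154) = (12 - 1224/25 + 6*25) - 1/((-12 - 2*(-20)) + 27154) = (12 - 1224*1/25 + 150) - 1/((-12 + 40) + 27154) = (12 - 1224/25 + 150) - 1/(28 + 27154) = 2826/25 - 1/27182 = 76816307/679550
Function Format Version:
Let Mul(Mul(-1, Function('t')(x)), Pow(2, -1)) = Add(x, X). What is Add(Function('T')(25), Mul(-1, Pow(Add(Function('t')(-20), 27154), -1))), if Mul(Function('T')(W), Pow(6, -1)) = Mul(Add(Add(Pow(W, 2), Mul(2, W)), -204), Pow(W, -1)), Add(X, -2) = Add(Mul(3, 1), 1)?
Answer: Rational(76816307, 679550) ≈ 113.04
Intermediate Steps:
X = 6 (X = Add(2, Add(Mul(3, 1), 1)) = Add(2, Add(3, 1)) = Add(2, 4) = 6)
Function('t')(x) = Add(-12, Mul(-2, x)) (Function('t')(x) = Mul(-2, Add(x, 6)) = Mul(-2, Add(6, x)) = Add(-12, Mul(-2, x)))
Function('T')(W) = Mul(6, Pow(W, -1), Add(-204, Pow(W, 2), Mul(2, W))) (Function('T')(W) = Mul(6, Mul(Add(Add(Pow(W, 2), Mul(2, W)), -204), Pow(W, -1))) = Mul(6, Mul(Add(-204, Pow(W, 2), Mul(2, W)), Pow(W, -1))) = Mul(6, Mul(Pow(W, -1), Add(-204, Pow(W, 2), Mul(2, W)))) = Mul(6, Pow(W, -1), Add(-204, Pow(W, 2), Mul(2, W))))
Add(Function('T')(25), Mul(-1, Pow(Add(Function('t')(-20), 27154), -1))) = Add(Add(12, Mul(-1224, Pow(25, -1)), Mul(6, 25)), Mul(-1, Pow(Add(Add(-12, Mul(-2, -20)), 27154), -1))) = Add(Add(12, Mul(-1224, Rational(1, 25)), 150), Mul(-1, Pow(Add(Add(-12, 40), 27154), -1))) = Add(Add(12, Rational(-1224, 25), 150), Mul(-1, Pow(Add(28, 27154), -1))) = Add(Rational(2826, 25), Mul(-1, Pow(27182, -1))) = Add(Rational(2826, 25), Mul(-1, Rational(1, 27182))) = Add(Rational(2826, 25), Rational(-1, 27182)) = Rational(76816307, 679550)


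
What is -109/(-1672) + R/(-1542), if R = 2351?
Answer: -1881397/1289112 ≈ -1.4595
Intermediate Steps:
-109/(-1672) + R/(-1542) = -109/(-1672) + 2351/(-1542) = -109*(-1/1672) + 2351*(-1/1542) = 109/1672 - 2351/1542 = -1881397/1289112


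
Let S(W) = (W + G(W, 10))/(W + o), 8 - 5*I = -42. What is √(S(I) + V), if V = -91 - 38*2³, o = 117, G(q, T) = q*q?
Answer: I*√6356985/127 ≈ 19.853*I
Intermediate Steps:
G(q, T) = q²
I = 10 (I = 8/5 - ⅕*(-42) = 8/5 + 42/5 = 10)
V = -395 (V = -91 - 38*8 = -91 - 304 = -395)
S(W) = (W + W²)/(117 + W) (S(W) = (W + W²)/(W + 117) = (W + W²)/(117 + W))
√(S(I) + V) = √(10*(1 + 10)/(117 + 10) - 395) = √(10*11/127 - 395) = √(10*(1/127)*11 - 395) = √(110/127 - 395) = √(-50055/127) = I*√6356985/127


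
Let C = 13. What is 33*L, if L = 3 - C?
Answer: -330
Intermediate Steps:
L = -10 (L = 3 - 1*13 = 3 - 13 = -10)
33*L = 33*(-10) = -330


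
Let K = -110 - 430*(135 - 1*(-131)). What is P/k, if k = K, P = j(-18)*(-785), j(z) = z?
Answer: -1413/11449 ≈ -0.12342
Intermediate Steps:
P = 14130 (P = -18*(-785) = 14130)
K = -114490 (K = -110 - 430*(135 + 131) = -110 - 430*266 = -110 - 114380 = -114490)
k = -114490
P/k = 14130/(-114490) = 14130*(-1/114490) = -1413/11449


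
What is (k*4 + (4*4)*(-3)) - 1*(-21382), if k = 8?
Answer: 21366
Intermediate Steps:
(k*4 + (4*4)*(-3)) - 1*(-21382) = (8*4 + (4*4)*(-3)) - 1*(-21382) = (32 + 16*(-3)) + 21382 = (32 - 48) + 21382 = -16 + 21382 = 21366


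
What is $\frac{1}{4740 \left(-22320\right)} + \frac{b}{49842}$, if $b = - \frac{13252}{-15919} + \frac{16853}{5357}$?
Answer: $\frac{664626656392591}{8327442873086251200} \approx 7.9812 \cdot 10^{-5}$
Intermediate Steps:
$b = \frac{339273871}{85278083}$ ($b = \left(-13252\right) \left(- \frac{1}{15919}\right) + 16853 \cdot \frac{1}{5357} = \frac{13252}{15919} + \frac{16853}{5357} = \frac{339273871}{85278083} \approx 3.9784$)
$\frac{1}{4740 \left(-22320\right)} + \frac{b}{49842} = \frac{1}{4740 \left(-22320\right)} + \frac{339273871}{85278083 \cdot 49842} = \frac{1}{4740} \left(- \frac{1}{22320}\right) + \frac{339273871}{85278083} \cdot \frac{1}{49842} = - \frac{1}{105796800} + \frac{339273871}{4250430212886} = \frac{664626656392591}{8327442873086251200}$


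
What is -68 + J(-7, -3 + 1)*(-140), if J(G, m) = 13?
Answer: -1888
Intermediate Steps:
-68 + J(-7, -3 + 1)*(-140) = -68 + 13*(-140) = -68 - 1820 = -1888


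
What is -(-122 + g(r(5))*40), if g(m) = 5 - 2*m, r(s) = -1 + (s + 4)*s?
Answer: 3442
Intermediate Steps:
r(s) = -1 + s*(4 + s) (r(s) = -1 + (4 + s)*s = -1 + s*(4 + s))
-(-122 + g(r(5))*40) = -(-122 + (5 - 2*(-1 + 5² + 4*5))*40) = -(-122 + (5 - 2*(-1 + 25 + 20))*40) = -(-122 + (5 - 2*44)*40) = -(-122 + (5 - 88)*40) = -(-122 - 83*40) = -(-122 - 3320) = -1*(-3442) = 3442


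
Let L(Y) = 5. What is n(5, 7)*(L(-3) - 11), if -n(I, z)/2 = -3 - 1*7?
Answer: -120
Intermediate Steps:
n(I, z) = 20 (n(I, z) = -2*(-3 - 1*7) = -2*(-3 - 7) = -2*(-10) = 20)
n(5, 7)*(L(-3) - 11) = 20*(5 - 11) = 20*(-6) = -120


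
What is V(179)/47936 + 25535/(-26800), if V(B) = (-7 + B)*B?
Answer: -155831/501830 ≈ -0.31053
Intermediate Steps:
V(B) = B*(-7 + B)
V(179)/47936 + 25535/(-26800) = (179*(-7 + 179))/47936 + 25535/(-26800) = (179*172)*(1/47936) + 25535*(-1/26800) = 30788*(1/47936) - 5107/5360 = 7697/11984 - 5107/5360 = -155831/501830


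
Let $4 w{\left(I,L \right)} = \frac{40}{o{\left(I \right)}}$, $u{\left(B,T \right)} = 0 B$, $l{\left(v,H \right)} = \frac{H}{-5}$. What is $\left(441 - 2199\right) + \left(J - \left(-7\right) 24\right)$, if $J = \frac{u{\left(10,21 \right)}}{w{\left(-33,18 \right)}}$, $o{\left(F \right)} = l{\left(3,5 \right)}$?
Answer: $-1590$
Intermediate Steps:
$l{\left(v,H \right)} = - \frac{H}{5}$ ($l{\left(v,H \right)} = H \left(- \frac{1}{5}\right) = - \frac{H}{5}$)
$o{\left(F \right)} = -1$ ($o{\left(F \right)} = \left(- \frac{1}{5}\right) 5 = -1$)
$u{\left(B,T \right)} = 0$
$w{\left(I,L \right)} = -10$ ($w{\left(I,L \right)} = \frac{40 \frac{1}{-1}}{4} = \frac{40 \left(-1\right)}{4} = \frac{1}{4} \left(-40\right) = -10$)
$J = 0$ ($J = \frac{0}{-10} = 0 \left(- \frac{1}{10}\right) = 0$)
$\left(441 - 2199\right) + \left(J - \left(-7\right) 24\right) = \left(441 - 2199\right) + \left(0 - \left(-7\right) 24\right) = \left(441 - 2199\right) + \left(0 - -168\right) = -1758 + \left(0 + 168\right) = -1758 + 168 = -1590$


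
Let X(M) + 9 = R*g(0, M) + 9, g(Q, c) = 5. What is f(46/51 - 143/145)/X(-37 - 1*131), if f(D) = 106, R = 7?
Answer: 106/35 ≈ 3.0286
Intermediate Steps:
X(M) = 35 (X(M) = -9 + (7*5 + 9) = -9 + (35 + 9) = -9 + 44 = 35)
f(46/51 - 143/145)/X(-37 - 1*131) = 106/35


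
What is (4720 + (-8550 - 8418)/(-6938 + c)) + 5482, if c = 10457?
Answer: 11961290/1173 ≈ 10197.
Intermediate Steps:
(4720 + (-8550 - 8418)/(-6938 + c)) + 5482 = (4720 + (-8550 - 8418)/(-6938 + 10457)) + 5482 = (4720 - 16968/3519) + 5482 = (4720 - 16968*1/3519) + 5482 = (4720 - 5656/1173) + 5482 = 5530904/1173 + 5482 = 11961290/1173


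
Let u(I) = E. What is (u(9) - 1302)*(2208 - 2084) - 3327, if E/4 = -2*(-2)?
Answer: -162791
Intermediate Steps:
E = 16 (E = 4*(-2*(-2)) = 4*4 = 16)
u(I) = 16
(u(9) - 1302)*(2208 - 2084) - 3327 = (16 - 1302)*(2208 - 2084) - 3327 = -1286*124 - 3327 = -159464 - 3327 = -162791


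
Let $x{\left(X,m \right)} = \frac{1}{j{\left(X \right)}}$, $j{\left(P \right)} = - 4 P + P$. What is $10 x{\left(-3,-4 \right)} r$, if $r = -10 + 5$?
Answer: $- \frac{50}{9} \approx -5.5556$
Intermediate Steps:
$j{\left(P \right)} = - 3 P$
$x{\left(X,m \right)} = - \frac{1}{3 X}$ ($x{\left(X,m \right)} = \frac{1}{\left(-3\right) X} = - \frac{1}{3 X}$)
$r = -5$
$10 x{\left(-3,-4 \right)} r = 10 \left(- \frac{1}{3 \left(-3\right)}\right) \left(-5\right) = 10 \left(\left(- \frac{1}{3}\right) \left(- \frac{1}{3}\right)\right) \left(-5\right) = 10 \cdot \frac{1}{9} \left(-5\right) = \frac{10}{9} \left(-5\right) = - \frac{50}{9}$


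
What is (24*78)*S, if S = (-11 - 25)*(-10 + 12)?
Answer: -134784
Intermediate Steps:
S = -72 (S = -36*2 = -72)
(24*78)*S = (24*78)*(-72) = 1872*(-72) = -134784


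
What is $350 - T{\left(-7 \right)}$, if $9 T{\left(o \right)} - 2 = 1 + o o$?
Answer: $\frac{3098}{9} \approx 344.22$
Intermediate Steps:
$T{\left(o \right)} = \frac{1}{3} + \frac{o^{2}}{9}$ ($T{\left(o \right)} = \frac{2}{9} + \frac{1 + o o}{9} = \frac{2}{9} + \frac{1 + o^{2}}{9} = \frac{2}{9} + \left(\frac{1}{9} + \frac{o^{2}}{9}\right) = \frac{1}{3} + \frac{o^{2}}{9}$)
$350 - T{\left(-7 \right)} = 350 - \left(\frac{1}{3} + \frac{\left(-7\right)^{2}}{9}\right) = 350 - \left(\frac{1}{3} + \frac{1}{9} \cdot 49\right) = 350 - \left(\frac{1}{3} + \frac{49}{9}\right) = 350 - \frac{52}{9} = \frac{3098}{9}$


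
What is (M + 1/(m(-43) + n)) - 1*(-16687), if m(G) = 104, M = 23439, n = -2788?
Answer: 107698183/2684 ≈ 40126.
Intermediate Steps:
(M + 1/(m(-43) + n)) - 1*(-16687) = (23439 + 1/(104 - 2788)) - 1*(-16687) = (23439 + 1/(-2684)) + 16687 = (23439 - 1/2684) + 16687 = 62910275/2684 + 16687 = 107698183/2684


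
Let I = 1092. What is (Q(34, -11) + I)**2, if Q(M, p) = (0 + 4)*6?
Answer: 1245456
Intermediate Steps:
Q(M, p) = 24 (Q(M, p) = 4*6 = 24)
(Q(34, -11) + I)**2 = (24 + 1092)**2 = 1116**2 = 1245456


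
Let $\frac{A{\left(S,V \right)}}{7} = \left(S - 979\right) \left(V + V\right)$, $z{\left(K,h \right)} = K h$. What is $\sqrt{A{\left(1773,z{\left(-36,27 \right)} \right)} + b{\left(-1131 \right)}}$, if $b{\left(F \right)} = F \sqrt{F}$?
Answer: $\sqrt{-10804752 - 1131 i \sqrt{1131}} \approx 5.786 - 3287.1 i$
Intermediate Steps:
$b{\left(F \right)} = F^{\frac{3}{2}}$
$A{\left(S,V \right)} = 14 V \left(-979 + S\right)$ ($A{\left(S,V \right)} = 7 \left(S - 979\right) \left(V + V\right) = 7 \left(-979 + S\right) 2 V = 7 \cdot 2 V \left(-979 + S\right) = 14 V \left(-979 + S\right)$)
$\sqrt{A{\left(1773,z{\left(-36,27 \right)} \right)} + b{\left(-1131 \right)}} = \sqrt{14 \left(\left(-36\right) 27\right) \left(-979 + 1773\right) + \left(-1131\right)^{\frac{3}{2}}} = \sqrt{14 \left(-972\right) 794 - 1131 i \sqrt{1131}} = \sqrt{-10804752 - 1131 i \sqrt{1131}}$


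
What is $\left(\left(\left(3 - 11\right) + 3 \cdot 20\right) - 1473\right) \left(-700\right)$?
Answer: $994700$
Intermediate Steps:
$\left(\left(\left(3 - 11\right) + 3 \cdot 20\right) - 1473\right) \left(-700\right) = \left(\left(\left(3 - 11\right) + 60\right) - 1473\right) \left(-700\right) = \left(\left(-8 + 60\right) - 1473\right) \left(-700\right) = \left(52 - 1473\right) \left(-700\right) = \left(-1421\right) \left(-700\right) = 994700$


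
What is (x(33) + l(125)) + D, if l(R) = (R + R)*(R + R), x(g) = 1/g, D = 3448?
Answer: 2176285/33 ≈ 65948.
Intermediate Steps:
l(R) = 4*R**2 (l(R) = (2*R)*(2*R) = 4*R**2)
(x(33) + l(125)) + D = (1/33 + 4*125**2) + 3448 = (1/33 + 4*15625) + 3448 = (1/33 + 62500) + 3448 = 2062501/33 + 3448 = 2176285/33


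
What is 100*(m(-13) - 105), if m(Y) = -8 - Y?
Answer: -10000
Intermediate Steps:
100*(m(-13) - 105) = 100*((-8 - 1*(-13)) - 105) = 100*((-8 + 13) - 105) = 100*(5 - 105) = 100*(-100) = -10000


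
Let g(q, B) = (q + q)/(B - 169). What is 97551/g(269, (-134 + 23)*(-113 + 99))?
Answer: 135108135/538 ≈ 2.5113e+5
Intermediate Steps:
g(q, B) = 2*q/(-169 + B) (g(q, B) = (2*q)/(-169 + B) = 2*q/(-169 + B))
97551/g(269, (-134 + 23)*(-113 + 99)) = 97551/((2*269/(-169 + (-134 + 23)*(-113 + 99)))) = 97551/((2*269/(-169 - 111*(-14)))) = 97551/((2*269/(-169 + 1554))) = 97551/((2*269/1385)) = 97551/((2*269*(1/1385))) = 97551/(538/1385) = 97551*(1385/538) = 135108135/538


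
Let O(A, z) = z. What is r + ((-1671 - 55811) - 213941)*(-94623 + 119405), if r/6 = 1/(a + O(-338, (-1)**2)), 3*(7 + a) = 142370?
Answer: -478758587048327/71176 ≈ -6.7264e+9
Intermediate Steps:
a = 142349/3 (a = -7 + (1/3)*142370 = -7 + 142370/3 = 142349/3 ≈ 47450.)
r = 9/71176 (r = 6/(142349/3 + (-1)**2) = 6/(142349/3 + 1) = 6/(142352/3) = 6*(3/142352) = 9/71176 ≈ 0.00012645)
r + ((-1671 - 55811) - 213941)*(-94623 + 119405) = 9/71176 + ((-1671 - 55811) - 213941)*(-94623 + 119405) = 9/71176 + (-57482 - 213941)*24782 = 9/71176 - 271423*24782 = 9/71176 - 6726404786 = -478758587048327/71176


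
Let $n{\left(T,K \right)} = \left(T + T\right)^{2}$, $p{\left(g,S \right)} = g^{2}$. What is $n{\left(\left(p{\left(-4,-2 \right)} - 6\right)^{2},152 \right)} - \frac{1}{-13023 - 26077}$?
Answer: $\frac{1564000001}{39100} \approx 40000.0$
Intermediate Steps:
$n{\left(T,K \right)} = 4 T^{2}$ ($n{\left(T,K \right)} = \left(2 T\right)^{2} = 4 T^{2}$)
$n{\left(\left(p{\left(-4,-2 \right)} - 6\right)^{2},152 \right)} - \frac{1}{-13023 - 26077} = 4 \left(\left(\left(-4\right)^{2} - 6\right)^{2}\right)^{2} - \frac{1}{-13023 - 26077} = 4 \left(\left(16 - 6\right)^{2}\right)^{2} - \frac{1}{-39100} = 4 \left(10^{2}\right)^{2} - - \frac{1}{39100} = 4 \cdot 100^{2} + \frac{1}{39100} = 4 \cdot 10000 + \frac{1}{39100} = 40000 + \frac{1}{39100} = \frac{1564000001}{39100}$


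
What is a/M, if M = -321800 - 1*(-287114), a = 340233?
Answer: -2413/246 ≈ -9.8089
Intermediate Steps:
M = -34686 (M = -321800 + 287114 = -34686)
a/M = 340233/(-34686) = 340233*(-1/34686) = -2413/246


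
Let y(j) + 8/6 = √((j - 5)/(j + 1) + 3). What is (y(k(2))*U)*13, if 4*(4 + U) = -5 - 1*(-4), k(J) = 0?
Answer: 221/3 - 221*I*√2/4 ≈ 73.667 - 78.135*I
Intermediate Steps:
y(j) = -4/3 + √(3 + (-5 + j)/(1 + j)) (y(j) = -4/3 + √((j - 5)/(j + 1) + 3) = -4/3 + √((-5 + j)/(1 + j) + 3) = -4/3 + √(3 + (-5 + j)/(1 + j)))
U = -17/4 (U = -4 + (-5 - 1*(-4))/4 = -4 + (-5 + 4)/4 = -4 + (¼)*(-1) = -4 - ¼ = -17/4 ≈ -4.2500)
(y(k(2))*U)*13 = ((-4/3 + √2*√((-1 + 2*0)/(1 + 0)))*(-17/4))*13 = ((-4/3 + √2*√((-1 + 0)/1))*(-17/4))*13 = ((-4/3 + √2*√(1*(-1)))*(-17/4))*13 = ((-4/3 + √2*√(-1))*(-17/4))*13 = ((-4/3 + √2*I)*(-17/4))*13 = ((-4/3 + I*√2)*(-17/4))*13 = (17/3 - 17*I*√2/4)*13 = 221/3 - 221*I*√2/4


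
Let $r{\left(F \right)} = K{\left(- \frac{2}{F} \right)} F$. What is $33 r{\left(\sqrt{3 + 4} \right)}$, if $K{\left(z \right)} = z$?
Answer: $-66$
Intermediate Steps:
$r{\left(F \right)} = -2$ ($r{\left(F \right)} = - \frac{2}{F} F = -2$)
$33 r{\left(\sqrt{3 + 4} \right)} = 33 \left(-2\right) = -66$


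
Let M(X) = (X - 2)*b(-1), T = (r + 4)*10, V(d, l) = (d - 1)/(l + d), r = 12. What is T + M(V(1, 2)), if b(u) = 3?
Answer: 154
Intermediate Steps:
V(d, l) = (-1 + d)/(d + l)
T = 160 (T = (12 + 4)*10 = 16*10 = 160)
M(X) = -6 + 3*X (M(X) = (X - 2)*3 = (-2 + X)*3 = -6 + 3*X)
T + M(V(1, 2)) = 160 + (-6 + 3*((-1 + 1)/(1 + 2))) = 160 + (-6 + 3*(0/3)) = 160 + (-6 + 3*((1/3)*0)) = 160 + (-6 + 3*0) = 160 + (-6 + 0) = 160 - 6 = 154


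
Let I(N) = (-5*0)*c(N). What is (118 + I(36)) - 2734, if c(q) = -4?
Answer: -2616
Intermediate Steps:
I(N) = 0 (I(N) = -5*0*(-4) = 0*(-4) = 0)
(118 + I(36)) - 2734 = (118 + 0) - 2734 = 118 - 2734 = -2616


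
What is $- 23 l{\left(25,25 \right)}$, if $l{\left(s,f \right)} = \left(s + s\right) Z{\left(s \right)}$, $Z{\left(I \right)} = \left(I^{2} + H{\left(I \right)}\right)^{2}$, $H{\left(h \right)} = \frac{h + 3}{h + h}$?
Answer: $- \frac{11250602766}{25} \approx -4.5002 \cdot 10^{8}$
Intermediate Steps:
$H{\left(h \right)} = \frac{3 + h}{2 h}$
$Z{\left(I \right)} = \left(I^{2} + \frac{3 + I}{2 I}\right)^{2}$
$l{\left(s,f \right)} = \frac{\left(3 + s + 2 s^{3}\right)^{2}}{2 s}$ ($l{\left(s,f \right)} = \left(s + s\right) \frac{\left(3 + s + 2 s^{3}\right)^{2}}{4 s^{2}} = 2 s \frac{\left(3 + s + 2 s^{3}\right)^{2}}{4 s^{2}} = \frac{\left(3 + s + 2 s^{3}\right)^{2}}{2 s}$)
$- 23 l{\left(25,25 \right)} = - 23 \frac{\left(3 + 25 + 2 \cdot 25^{3}\right)^{2}}{2 \cdot 25} = - 23 \cdot \frac{1}{2} \cdot \frac{1}{25} \left(3 + 25 + 2 \cdot 15625\right)^{2} = - 23 \cdot \frac{1}{2} \cdot \frac{1}{25} \left(3 + 25 + 31250\right)^{2} = - 23 \cdot \frac{1}{2} \cdot \frac{1}{25} \cdot 31278^{2} = - 23 \cdot \frac{1}{2} \cdot \frac{1}{25} \cdot 978313284 = \left(-23\right) \frac{489156642}{25} = - \frac{11250602766}{25}$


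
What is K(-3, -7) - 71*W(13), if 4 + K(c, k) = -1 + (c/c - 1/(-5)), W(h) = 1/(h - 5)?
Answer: -507/40 ≈ -12.675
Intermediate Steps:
W(h) = 1/(-5 + h)
K(c, k) = -19/5 (K(c, k) = -4 + (-1 + (c/c - 1/(-5))) = -4 + (-1 + (1 - 1*(-⅕))) = -4 + (-1 + (1 + ⅕)) = -4 + (-1 + 6/5) = -4 + ⅕ = -19/5)
K(-3, -7) - 71*W(13) = -19/5 - 71/(-5 + 13) = -19/5 - 71/8 = -507/40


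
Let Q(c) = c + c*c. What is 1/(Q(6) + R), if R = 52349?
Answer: 1/52391 ≈ 1.9087e-5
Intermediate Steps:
Q(c) = c + c**2
1/(Q(6) + R) = 1/(6*(1 + 6) + 52349) = 1/(6*7 + 52349) = 1/(42 + 52349) = 1/52391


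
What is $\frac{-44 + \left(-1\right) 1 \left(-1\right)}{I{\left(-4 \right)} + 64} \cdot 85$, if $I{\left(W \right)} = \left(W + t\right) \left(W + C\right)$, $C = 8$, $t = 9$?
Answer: $- \frac{3655}{84} \approx -43.512$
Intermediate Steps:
$I{\left(W \right)} = \left(8 + W\right) \left(9 + W\right)$ ($I{\left(W \right)} = \left(W + 9\right) \left(W + 8\right) = \left(9 + W\right) \left(8 + W\right) = \left(8 + W\right) \left(9 + W\right)$)
$\frac{-44 + \left(-1\right) 1 \left(-1\right)}{I{\left(-4 \right)} + 64} \cdot 85 = \frac{-44 + \left(-1\right) 1 \left(-1\right)}{\left(72 + \left(-4\right)^{2} + 17 \left(-4\right)\right) + 64} \cdot 85 = \frac{-44 - -1}{\left(72 + 16 - 68\right) + 64} \cdot 85 = \frac{-44 + 1}{20 + 64} \cdot 85 = - \frac{43}{84} \cdot 85 = \left(-43\right) \frac{1}{84} \cdot 85 = \left(- \frac{43}{84}\right) 85 = - \frac{3655}{84}$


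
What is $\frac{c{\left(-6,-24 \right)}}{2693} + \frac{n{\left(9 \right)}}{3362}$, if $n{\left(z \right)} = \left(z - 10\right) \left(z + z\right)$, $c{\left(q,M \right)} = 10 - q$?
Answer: $\frac{2659}{4526933} \approx 0.00058737$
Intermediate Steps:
$n{\left(z \right)} = 2 z \left(-10 + z\right)$ ($n{\left(z \right)} = \left(-10 + z\right) 2 z = 2 z \left(-10 + z\right)$)
$\frac{c{\left(-6,-24 \right)}}{2693} + \frac{n{\left(9 \right)}}{3362} = \frac{10 - -6}{2693} + \frac{2 \cdot 9 \left(-10 + 9\right)}{3362} = \left(10 + 6\right) \frac{1}{2693} + 2 \cdot 9 \left(-1\right) \frac{1}{3362} = 16 \cdot \frac{1}{2693} - \frac{9}{1681} = \frac{16}{2693} - \frac{9}{1681} = \frac{2659}{4526933}$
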